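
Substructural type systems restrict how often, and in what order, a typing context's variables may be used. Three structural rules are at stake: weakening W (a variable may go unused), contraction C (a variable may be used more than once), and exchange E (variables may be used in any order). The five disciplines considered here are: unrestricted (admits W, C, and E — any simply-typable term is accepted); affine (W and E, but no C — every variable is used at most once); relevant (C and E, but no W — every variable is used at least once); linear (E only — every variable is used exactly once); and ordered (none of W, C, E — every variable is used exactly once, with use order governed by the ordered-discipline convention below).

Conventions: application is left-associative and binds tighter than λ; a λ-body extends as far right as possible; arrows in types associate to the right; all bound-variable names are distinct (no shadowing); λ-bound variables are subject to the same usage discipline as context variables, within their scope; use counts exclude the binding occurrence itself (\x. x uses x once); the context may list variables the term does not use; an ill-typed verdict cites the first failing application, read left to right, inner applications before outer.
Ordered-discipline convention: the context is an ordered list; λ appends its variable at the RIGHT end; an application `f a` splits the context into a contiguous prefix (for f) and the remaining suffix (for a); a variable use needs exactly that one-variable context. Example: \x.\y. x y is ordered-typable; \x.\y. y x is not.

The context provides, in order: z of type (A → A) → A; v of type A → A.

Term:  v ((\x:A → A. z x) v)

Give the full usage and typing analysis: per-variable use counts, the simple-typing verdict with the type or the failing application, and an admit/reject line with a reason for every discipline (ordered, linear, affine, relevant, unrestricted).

use counts: z ×1, v ×2, x (λ-bound) ×1
order of uses: v, z, x, v
typing: well-typed — term : A
ordered: ✗, v ×2 used more than once (contraction)
linear: ✗, v ×2 used more than once (contraction)
affine: ✗, v ×2 used more than once (contraction)
relevant: ✓, at least one use each (z, v, x)
unrestricted: ✓, simply typable at A; W, C, E all held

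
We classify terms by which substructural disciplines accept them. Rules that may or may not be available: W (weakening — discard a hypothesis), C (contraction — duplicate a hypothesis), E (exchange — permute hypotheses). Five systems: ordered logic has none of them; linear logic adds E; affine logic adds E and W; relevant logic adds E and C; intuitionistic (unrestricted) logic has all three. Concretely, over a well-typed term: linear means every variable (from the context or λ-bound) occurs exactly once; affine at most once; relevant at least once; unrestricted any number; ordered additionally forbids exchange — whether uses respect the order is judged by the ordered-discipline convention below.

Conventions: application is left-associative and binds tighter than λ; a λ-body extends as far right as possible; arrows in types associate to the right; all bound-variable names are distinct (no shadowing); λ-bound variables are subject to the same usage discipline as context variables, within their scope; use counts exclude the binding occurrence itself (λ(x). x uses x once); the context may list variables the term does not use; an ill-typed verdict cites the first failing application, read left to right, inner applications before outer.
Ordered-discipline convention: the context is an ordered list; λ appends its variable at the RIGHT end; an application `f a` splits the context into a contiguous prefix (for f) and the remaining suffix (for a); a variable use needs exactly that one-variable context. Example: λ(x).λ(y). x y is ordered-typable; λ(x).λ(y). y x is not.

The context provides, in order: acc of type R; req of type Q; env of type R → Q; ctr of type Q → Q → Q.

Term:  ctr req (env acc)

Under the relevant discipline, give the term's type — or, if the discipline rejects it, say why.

term : Q
variable uses: acc ×1, req ×1, env ×1, ctr ×1
order of uses: ctr, req, env, acc
typing: the term checks, with type Q
per-discipline verdicts: ordered ✗ · linear ✓ · affine ✓ · relevant ✓ · unrestricted ✓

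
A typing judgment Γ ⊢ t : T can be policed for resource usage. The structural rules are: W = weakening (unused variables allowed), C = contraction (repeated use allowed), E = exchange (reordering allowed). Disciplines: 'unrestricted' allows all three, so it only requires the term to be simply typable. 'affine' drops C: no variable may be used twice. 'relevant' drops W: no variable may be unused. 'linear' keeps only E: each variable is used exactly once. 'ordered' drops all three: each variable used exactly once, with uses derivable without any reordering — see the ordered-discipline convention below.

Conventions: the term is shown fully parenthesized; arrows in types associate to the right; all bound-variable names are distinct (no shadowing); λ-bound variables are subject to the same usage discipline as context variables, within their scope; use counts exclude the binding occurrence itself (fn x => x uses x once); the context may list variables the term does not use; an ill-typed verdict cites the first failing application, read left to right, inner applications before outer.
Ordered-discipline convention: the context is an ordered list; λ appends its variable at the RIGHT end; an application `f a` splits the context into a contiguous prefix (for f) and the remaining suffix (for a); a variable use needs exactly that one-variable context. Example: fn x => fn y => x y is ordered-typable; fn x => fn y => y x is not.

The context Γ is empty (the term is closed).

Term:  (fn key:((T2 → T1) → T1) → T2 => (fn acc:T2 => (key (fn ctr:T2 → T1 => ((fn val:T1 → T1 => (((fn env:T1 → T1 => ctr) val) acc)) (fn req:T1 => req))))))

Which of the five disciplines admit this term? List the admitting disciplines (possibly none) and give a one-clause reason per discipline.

accepted by: affine, unrestricted
counts: key (λ-bound) ×1; acc (λ-bound) ×1; ctr (λ-bound) ×1; val (λ-bound) ×1; env (λ-bound) ×0; req (λ-bound) ×1
use order (left to right): key, ctr, val, acc, req
typing: ✓ — (((T2 → T1) → T1) → T2) → T2 → T2
ordered ✗ (env never used (weakening))
linear ✗ (env never used (weakening))
affine ✓ (key, acc, ctr, val, env, req: no repeats, contraction unneeded)
relevant ✗ (env never used (weakening))
unrestricted ✓ (typability at (((T2 → T1) → T1) → T2) → T2 → T2 is all that's needed)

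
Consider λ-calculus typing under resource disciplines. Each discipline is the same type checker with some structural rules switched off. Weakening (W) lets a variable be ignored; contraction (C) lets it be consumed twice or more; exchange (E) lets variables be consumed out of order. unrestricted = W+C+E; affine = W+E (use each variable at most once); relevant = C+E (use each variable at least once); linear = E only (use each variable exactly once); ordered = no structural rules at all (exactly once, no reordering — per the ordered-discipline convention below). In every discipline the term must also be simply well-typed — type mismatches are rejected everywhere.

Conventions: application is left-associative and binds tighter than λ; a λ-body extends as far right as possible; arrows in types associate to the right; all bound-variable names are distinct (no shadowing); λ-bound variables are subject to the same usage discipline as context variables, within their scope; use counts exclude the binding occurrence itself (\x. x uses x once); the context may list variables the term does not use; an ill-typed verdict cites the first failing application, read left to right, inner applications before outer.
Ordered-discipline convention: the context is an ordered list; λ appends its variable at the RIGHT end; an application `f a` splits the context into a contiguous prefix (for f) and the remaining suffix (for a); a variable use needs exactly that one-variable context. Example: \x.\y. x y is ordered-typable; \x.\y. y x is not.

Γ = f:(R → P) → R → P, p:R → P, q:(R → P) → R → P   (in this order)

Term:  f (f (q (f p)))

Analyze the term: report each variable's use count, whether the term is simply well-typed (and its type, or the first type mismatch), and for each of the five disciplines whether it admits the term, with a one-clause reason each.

counts: f: 3; p: 1; q: 1
uses in reading order: f, f, q, f, p
typing: ✓ — R → P
ordered ✗ (f ×3 used more than once (contraction))
linear ✗ (f ×3 used more than once (contraction))
affine ✗ (f ×3 used more than once (contraction))
relevant ✓ (every one of f, p, q appears)
unrestricted ✓ (well-typed at R → P; no restrictions here)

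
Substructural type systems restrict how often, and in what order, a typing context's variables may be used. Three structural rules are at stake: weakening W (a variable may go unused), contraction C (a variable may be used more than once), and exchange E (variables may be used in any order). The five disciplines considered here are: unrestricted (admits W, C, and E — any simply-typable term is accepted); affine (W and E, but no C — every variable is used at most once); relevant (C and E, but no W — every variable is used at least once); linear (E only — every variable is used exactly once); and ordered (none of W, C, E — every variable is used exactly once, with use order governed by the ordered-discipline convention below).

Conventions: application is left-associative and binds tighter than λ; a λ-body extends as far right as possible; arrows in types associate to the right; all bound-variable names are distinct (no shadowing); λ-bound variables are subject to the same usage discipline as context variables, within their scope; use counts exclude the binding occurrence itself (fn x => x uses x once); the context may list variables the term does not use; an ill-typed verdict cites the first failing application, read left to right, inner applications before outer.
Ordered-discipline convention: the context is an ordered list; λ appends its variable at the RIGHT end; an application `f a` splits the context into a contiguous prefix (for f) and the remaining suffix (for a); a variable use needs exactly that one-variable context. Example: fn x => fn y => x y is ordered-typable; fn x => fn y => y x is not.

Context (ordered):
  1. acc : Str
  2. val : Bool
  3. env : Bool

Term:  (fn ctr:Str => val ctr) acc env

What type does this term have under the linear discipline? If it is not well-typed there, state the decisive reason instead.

not well-typed under linear — the type mismatch rejects it
use counts: acc ×1; val ×1; env ×1; ctr (bound) ×1
uses in reading order: val, ctr, acc, env
typing: ill-typed: applying a non-function (Bool)
per-discipline verdicts: ordered ✗; linear ✗; affine ✗; relevant ✗; unrestricted ✗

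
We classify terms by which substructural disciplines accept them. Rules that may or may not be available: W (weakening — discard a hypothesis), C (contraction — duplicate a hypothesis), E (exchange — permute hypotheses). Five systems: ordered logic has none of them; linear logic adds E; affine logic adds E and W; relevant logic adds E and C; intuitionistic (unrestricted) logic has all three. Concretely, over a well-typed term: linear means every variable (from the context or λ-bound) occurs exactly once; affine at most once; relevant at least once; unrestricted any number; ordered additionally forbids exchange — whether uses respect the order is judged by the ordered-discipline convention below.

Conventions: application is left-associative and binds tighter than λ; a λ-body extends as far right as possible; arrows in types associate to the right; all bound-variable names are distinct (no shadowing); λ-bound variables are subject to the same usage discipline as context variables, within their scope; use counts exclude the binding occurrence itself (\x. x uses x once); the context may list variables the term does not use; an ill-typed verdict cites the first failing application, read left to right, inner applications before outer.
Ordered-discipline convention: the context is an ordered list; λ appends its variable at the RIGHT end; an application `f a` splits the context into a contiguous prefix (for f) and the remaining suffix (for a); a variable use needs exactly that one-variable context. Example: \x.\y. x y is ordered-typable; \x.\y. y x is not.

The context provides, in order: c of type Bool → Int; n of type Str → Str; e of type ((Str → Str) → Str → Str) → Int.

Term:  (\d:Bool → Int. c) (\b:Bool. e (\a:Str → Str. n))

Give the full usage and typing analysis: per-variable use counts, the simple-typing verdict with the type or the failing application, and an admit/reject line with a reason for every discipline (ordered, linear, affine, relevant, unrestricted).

use counts: c: 1×, n: 1×, e: 1×, d [bound]: 0×, b [bound]: 0×, a [bound]: 0×
order of uses: c, e, n
typing: the term checks, with type Bool → Int
ordered: ✗, needs weakening: d, b, a unused
linear: ✗, needs weakening: d, b, a unused
affine: ✓, at most one use each (c, n, e, d, b, a)
relevant: ✗, needs weakening: d, b, a unused
unrestricted: ✓, well-typed at Bool → Int; no restrictions here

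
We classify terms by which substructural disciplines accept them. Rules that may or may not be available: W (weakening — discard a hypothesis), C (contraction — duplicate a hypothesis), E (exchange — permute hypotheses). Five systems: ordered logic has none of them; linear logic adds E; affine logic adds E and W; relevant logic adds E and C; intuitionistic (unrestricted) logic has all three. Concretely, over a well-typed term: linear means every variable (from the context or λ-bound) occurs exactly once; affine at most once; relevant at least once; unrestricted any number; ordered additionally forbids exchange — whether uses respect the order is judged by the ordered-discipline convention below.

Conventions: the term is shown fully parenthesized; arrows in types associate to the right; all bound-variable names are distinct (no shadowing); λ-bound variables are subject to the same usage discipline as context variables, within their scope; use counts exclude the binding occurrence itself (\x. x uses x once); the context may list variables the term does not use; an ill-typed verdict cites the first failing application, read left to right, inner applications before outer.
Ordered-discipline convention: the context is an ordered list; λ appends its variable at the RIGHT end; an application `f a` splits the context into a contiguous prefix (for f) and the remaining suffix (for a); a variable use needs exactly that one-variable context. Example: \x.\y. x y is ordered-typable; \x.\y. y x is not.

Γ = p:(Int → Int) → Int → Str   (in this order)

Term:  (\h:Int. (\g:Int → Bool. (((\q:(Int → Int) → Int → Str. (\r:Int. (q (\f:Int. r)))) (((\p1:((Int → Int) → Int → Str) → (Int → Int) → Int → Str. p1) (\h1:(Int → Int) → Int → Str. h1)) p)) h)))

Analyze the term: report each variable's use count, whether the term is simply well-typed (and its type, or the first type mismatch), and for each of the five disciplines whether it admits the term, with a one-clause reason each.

usage: p: 1; h (bound): 1; g (bound): 0; q (bound): 1; r (bound): 1; f (bound): 0; p1 (bound): 1; h1 (bound): 1
use order (left to right): q, r, p1, h1, p, h
typing: well-typed — term : Int → (Int → Bool) → Int → Str
ordered: ✗, g, f never used (weakening)
linear: ✗, g, f never used (weakening)
affine: ✓, p, h, g, q, r, f, p1, h1: no repeats, contraction unneeded
relevant: ✗, g, f never used (weakening)
unrestricted: ✓, well-typed at Int → (Int → Bool) → Int → Str; no restrictions here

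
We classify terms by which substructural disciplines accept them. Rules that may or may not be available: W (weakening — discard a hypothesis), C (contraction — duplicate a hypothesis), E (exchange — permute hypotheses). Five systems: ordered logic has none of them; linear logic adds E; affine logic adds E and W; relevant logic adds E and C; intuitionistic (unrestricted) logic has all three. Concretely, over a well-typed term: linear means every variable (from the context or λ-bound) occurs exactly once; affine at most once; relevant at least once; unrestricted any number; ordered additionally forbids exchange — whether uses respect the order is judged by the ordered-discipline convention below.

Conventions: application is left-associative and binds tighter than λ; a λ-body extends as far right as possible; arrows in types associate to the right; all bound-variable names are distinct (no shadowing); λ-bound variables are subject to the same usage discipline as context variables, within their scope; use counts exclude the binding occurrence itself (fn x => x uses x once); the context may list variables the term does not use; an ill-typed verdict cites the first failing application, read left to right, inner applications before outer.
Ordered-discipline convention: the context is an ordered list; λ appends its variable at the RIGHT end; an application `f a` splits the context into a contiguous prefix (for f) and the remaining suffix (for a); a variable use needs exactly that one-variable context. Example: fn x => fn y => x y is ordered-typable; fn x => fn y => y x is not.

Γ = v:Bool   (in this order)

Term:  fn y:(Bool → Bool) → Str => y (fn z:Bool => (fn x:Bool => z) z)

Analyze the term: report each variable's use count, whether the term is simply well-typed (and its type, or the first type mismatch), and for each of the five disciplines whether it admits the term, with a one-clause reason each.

use counts: v: 0, y [bound]: 1, z [bound]: 2, x [bound]: 0
uses in reading order: y, z, z
typing: well-typed at ((Bool → Bool) → Str) → Str
ordered: ✗ — repeated use of z ×2; needs weakening: v, x unused
linear: ✗ — repeated use of z ×2; needs weakening: v, x unused
affine: ✗ — repeated use of z ×2
relevant: ✗ — needs weakening: v, x unused
unrestricted: ✓ — well-typed at ((Bool → Bool) → Str) → Str; no restrictions here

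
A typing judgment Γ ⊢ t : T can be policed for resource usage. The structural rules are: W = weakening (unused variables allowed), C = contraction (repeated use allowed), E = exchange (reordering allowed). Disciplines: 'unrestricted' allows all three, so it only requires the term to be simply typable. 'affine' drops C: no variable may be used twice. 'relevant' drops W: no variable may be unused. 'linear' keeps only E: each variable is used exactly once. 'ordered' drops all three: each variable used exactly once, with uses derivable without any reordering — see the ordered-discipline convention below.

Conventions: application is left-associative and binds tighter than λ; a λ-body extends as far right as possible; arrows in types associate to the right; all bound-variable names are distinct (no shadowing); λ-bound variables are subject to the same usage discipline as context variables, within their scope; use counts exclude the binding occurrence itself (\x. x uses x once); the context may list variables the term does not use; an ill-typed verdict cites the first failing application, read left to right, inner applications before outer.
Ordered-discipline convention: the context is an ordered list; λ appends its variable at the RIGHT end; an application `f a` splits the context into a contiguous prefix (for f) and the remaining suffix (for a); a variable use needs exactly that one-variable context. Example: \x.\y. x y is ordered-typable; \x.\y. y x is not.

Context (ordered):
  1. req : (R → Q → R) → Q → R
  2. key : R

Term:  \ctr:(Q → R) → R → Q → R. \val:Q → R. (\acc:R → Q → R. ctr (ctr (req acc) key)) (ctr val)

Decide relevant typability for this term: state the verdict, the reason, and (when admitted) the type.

yes — at least one use each (req, key, ctr, val, acc); term : ((Q → R) → R → Q → R) → (Q → R) → R → Q → R
use counts: req: 1, key: 1, ctr (λ-bound): 3, val (λ-bound): 1, acc (λ-bound): 1
use order (left to right): ctr, ctr, req, acc, key, ctr, val
typing: ✓ — ((Q → R) → R → Q → R) → (Q → R) → R → Q → R
all disciplines: ordered ✗; linear ✗; affine ✗; relevant ✓; unrestricted ✓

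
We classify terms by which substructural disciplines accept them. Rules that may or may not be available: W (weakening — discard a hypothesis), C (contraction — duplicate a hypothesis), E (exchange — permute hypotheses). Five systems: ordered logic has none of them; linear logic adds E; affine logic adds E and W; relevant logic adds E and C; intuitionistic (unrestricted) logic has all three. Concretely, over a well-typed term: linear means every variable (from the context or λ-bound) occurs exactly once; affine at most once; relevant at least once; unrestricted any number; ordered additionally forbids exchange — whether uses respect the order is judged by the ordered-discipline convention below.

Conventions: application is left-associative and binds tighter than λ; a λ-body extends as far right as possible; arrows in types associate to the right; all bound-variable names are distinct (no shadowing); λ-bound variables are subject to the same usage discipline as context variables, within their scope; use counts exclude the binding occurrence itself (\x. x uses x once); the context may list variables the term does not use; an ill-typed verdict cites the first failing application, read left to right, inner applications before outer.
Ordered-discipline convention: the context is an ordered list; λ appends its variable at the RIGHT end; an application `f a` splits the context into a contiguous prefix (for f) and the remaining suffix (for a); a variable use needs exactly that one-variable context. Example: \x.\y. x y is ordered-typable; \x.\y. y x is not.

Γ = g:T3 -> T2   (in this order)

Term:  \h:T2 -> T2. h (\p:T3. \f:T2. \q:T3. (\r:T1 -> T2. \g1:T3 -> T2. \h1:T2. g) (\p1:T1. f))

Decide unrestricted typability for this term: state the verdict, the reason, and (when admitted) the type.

no — fails simple typing
counts: g: 1×, h [bound]: 1×, p [bound]: 0×, f [bound]: 1×, q [bound]: 0×, r [bound]: 0×, g1 [bound]: 0×, h1 [bound]: 0×, p1 [bound]: 0×
uses in reading order: h, g, f
typing: ill-typed: an argument T3 -> T2 -> T3 -> (T3 -> T2) -> T2 -> T3 -> T2 mismatches the expected T2
across the five disciplines: ordered ✗, linear ✗, affine ✗, relevant ✗, unrestricted ✗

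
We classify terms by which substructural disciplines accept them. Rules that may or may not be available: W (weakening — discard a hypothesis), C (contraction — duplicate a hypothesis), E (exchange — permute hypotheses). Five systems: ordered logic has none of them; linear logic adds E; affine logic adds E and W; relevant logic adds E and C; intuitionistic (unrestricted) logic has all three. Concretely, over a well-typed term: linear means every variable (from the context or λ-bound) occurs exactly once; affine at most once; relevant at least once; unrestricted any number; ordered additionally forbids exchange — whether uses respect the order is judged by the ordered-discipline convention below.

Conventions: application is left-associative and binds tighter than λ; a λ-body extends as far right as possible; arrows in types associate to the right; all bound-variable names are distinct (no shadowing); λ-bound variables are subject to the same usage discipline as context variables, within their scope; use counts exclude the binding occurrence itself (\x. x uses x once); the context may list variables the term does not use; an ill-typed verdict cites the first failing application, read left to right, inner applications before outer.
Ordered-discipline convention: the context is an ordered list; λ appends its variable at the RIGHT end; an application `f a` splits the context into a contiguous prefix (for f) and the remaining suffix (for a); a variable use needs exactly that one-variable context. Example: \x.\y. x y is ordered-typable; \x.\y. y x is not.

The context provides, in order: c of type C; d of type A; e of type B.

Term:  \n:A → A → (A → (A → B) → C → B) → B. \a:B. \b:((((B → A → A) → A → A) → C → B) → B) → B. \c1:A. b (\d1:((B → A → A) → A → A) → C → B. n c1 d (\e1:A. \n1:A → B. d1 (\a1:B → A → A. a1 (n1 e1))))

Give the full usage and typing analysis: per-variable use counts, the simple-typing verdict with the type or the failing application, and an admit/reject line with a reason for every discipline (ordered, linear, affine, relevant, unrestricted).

use counts: c ×0, d ×1, e ×0, n [bound] ×1, a [bound] ×0, b [bound] ×1, c1 [bound] ×1, d1 [bound] ×1, e1 [bound] ×1, n1 [bound] ×1, a1 [bound] ×1
uses in reading order: b, n, c1, d, d1, a1, n1, e1
typing: the term checks, with type (A → A → (A → (A → B) → C → B) → B) → B → (((((B → A → A) → A → A) → C → B) → B) → B) → A → B
ordered ✗ (c, e, a left unused)
linear ✗ (c, e, a left unused)
affine ✓ (c, d, e, n, a, b, c1, d1, e1, n1, a1: no repeats, contraction unneeded)
relevant ✗ (c, e, a left unused)
unrestricted ✓ (well-typed at (A → A → (A → (A → B) → C → B) → B) → B → (((((B → A → A) → A → A) → C → B) → B) → B) → A → B; no restrictions here)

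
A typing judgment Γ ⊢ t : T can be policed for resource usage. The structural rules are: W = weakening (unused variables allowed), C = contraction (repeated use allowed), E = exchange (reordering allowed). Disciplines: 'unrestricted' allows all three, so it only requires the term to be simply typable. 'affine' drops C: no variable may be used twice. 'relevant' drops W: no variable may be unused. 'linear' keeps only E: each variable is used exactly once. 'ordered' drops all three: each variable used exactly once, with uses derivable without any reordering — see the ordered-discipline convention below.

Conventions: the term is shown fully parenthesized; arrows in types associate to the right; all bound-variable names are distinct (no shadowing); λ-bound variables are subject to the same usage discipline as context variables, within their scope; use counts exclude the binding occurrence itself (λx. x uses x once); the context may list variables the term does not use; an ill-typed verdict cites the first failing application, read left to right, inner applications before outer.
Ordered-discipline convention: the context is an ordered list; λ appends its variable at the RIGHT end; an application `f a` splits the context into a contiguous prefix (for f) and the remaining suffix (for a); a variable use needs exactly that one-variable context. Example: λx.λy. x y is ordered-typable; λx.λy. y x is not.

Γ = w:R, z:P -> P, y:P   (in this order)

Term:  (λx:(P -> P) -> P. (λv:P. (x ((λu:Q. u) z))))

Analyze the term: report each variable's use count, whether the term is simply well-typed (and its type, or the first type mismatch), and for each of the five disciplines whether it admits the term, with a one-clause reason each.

usage: w=0; z=1; y=0; x (bound)=1; v (bound)=0; u (bound)=1
order of uses: x, u, z
typing: ill-typed: an application expects Q but receives P -> P
ordered: ✗, fails simple typing
linear: ✗, a type mismatch blocks all five
affine: ✗, the type mismatch rejects it
relevant: ✗, not simply typable
unrestricted: ✗, fails simple typing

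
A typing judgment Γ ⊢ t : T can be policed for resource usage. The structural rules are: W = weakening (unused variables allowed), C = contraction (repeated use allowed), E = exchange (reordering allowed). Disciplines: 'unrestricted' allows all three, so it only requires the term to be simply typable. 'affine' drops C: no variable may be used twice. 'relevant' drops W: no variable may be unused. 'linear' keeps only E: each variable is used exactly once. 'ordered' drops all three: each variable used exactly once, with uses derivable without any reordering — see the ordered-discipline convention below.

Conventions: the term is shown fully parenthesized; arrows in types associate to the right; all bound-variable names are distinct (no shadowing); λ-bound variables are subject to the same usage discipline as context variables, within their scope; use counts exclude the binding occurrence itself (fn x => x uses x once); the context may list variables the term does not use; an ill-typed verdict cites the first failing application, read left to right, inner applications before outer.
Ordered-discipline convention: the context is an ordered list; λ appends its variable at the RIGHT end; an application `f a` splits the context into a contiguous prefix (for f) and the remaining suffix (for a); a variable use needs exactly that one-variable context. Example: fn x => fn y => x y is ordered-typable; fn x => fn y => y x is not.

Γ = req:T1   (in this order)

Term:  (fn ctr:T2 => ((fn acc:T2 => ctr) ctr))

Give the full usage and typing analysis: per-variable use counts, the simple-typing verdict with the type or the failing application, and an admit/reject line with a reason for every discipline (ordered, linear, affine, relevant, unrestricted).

variable uses: req: 0×; ctr (bound): 2×; acc (bound): 0×
use order (left to right): ctr, ctr
typing: well-typed at T2 → T2
ordered: ✗ — ctr ×2 used more than once (contraction); req, acc left unused
linear: ✗ — ctr ×2 used more than once (contraction); req, acc left unused
affine: ✗ — ctr ×2 used more than once (contraction)
relevant: ✗ — req, acc left unused
unrestricted: ✓ — well-typed at T2 → T2; no restrictions here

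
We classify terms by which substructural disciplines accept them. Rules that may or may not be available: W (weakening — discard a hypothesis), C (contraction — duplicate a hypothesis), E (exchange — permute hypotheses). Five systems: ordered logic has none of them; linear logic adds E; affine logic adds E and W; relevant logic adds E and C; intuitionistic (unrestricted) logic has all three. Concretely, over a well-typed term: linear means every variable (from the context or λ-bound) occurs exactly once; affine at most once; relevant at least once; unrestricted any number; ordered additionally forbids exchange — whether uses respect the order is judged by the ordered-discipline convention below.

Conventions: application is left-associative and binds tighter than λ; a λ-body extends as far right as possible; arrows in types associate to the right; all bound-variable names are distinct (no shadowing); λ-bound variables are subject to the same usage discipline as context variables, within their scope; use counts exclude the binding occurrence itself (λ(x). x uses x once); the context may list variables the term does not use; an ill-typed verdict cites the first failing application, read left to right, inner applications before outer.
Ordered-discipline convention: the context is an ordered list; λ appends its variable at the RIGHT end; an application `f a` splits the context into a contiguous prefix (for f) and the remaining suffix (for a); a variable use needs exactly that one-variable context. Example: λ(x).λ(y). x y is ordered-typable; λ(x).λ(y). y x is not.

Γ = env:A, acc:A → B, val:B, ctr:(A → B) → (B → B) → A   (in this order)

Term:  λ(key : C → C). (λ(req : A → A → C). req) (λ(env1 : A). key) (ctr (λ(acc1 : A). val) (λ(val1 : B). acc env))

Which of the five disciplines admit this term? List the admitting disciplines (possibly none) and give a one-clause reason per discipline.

admitting disciplines: none
variable uses: env=1, acc=1, val=1, ctr=1, key (λ-bound)=1, req (λ-bound)=1, env1 (λ-bound)=0, acc1 (λ-bound)=0, val1 (λ-bound)=0
use order (left to right): req, key, ctr, val, acc, env
typing: ill-typed: an argument A → C → C mismatches the expected A → A → C
ordered: ✗, fails simple typing
linear: ✗, a type mismatch blocks all five
affine: ✗, the type mismatch rejects it
relevant: ✗, not simply typable
unrestricted: ✗, fails simple typing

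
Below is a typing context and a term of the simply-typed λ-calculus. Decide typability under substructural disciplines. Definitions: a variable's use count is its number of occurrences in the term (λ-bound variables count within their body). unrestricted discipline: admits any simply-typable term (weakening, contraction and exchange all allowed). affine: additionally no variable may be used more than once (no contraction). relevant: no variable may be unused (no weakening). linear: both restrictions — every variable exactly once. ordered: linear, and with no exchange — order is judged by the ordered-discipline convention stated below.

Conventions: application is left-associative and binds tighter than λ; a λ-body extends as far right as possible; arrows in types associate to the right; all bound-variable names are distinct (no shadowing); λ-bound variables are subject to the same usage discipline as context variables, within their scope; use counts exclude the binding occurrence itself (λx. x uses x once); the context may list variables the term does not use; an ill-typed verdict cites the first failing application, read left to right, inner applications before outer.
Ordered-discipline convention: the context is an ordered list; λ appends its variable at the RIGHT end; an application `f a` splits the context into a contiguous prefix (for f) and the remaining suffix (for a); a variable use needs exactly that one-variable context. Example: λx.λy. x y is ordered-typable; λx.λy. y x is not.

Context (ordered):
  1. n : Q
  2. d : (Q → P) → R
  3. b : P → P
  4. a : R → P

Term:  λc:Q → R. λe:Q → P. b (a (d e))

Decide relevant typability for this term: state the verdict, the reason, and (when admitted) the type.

no — n, c left unused
counts: n=0, d=1, b=1, a=1, c (bound)=0, e (bound)=1
uses in reading order: b, a, d, e
typing: the term checks, with type (Q → R) → (Q → P) → P
summary: ordered ✗, linear ✗, affine ✓, relevant ✗, unrestricted ✓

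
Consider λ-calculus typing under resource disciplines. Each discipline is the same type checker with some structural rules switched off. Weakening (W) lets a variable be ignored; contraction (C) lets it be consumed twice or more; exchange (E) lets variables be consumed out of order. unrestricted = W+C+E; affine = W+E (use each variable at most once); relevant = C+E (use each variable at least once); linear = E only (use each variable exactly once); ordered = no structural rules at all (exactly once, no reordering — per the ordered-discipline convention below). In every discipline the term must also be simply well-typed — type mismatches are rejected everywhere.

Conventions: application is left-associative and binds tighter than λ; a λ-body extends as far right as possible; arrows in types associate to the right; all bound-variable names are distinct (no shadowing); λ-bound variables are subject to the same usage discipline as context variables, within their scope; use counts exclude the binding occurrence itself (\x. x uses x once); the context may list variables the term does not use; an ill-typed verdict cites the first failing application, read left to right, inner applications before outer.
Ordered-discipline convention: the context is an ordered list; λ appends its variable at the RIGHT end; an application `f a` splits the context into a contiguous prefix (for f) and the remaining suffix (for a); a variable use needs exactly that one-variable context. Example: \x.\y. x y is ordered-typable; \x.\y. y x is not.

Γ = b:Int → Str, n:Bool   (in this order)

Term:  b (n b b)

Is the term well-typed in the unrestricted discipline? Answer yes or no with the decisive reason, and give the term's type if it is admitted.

no — fails simple typing
usage: b=3, n=1
order of uses: b, n, b, b
typing: ill-typed: can't apply a value of type Bool
across the five disciplines: ordered ✗ · linear ✗ · affine ✗ · relevant ✗ · unrestricted ✗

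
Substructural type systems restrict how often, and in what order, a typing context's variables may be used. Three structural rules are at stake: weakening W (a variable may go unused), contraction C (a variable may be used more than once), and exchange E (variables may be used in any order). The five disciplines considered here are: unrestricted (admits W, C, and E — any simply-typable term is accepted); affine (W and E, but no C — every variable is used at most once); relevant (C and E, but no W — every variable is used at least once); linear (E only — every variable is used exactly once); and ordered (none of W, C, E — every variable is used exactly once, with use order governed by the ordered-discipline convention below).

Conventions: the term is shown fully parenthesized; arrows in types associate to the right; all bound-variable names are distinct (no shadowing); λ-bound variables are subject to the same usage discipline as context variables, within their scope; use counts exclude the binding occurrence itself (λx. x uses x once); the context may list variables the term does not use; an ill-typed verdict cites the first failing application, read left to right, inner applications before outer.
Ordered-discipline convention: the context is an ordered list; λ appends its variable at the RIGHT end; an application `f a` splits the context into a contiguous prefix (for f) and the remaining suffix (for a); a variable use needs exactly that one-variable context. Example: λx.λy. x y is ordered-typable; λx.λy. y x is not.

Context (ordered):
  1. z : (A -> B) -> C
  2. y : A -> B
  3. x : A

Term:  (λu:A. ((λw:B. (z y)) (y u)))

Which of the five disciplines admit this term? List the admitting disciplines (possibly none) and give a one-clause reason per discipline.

accepted by: unrestricted
counts: z: 1; y: 2; x: 0; u [bound]: 1; w [bound]: 0
order of uses: z, y, y, u
typing: the term checks, with type A -> C
ordered ✗ (needs contraction — y ×2; x, w left unused)
linear ✗ (needs contraction — y ×2; x, w left unused)
affine ✗ (needs contraction — y ×2)
relevant ✗ (x, w left unused)
unrestricted ✓ (well-typed at A -> C; no restrictions here)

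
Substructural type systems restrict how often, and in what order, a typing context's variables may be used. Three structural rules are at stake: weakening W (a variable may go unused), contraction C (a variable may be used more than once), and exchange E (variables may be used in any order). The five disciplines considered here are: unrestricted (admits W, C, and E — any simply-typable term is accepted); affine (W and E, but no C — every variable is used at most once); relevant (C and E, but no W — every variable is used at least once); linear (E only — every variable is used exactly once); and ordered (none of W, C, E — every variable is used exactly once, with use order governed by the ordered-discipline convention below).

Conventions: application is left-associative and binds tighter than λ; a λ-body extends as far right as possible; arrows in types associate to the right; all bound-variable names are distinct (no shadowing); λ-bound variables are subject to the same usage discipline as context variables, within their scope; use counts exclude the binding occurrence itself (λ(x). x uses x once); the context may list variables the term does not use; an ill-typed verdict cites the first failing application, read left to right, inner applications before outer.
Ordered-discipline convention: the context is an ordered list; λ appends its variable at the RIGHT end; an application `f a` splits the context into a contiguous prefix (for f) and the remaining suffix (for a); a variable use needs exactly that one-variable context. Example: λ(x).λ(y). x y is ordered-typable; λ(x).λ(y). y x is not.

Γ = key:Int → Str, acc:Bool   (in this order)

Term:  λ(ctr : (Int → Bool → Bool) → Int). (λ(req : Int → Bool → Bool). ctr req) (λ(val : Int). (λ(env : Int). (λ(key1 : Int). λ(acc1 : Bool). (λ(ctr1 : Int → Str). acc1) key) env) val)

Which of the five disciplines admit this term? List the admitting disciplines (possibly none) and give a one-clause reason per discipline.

admitted in: affine, unrestricted
counts: key ×1, acc ×0, ctr (bound) ×1, req (bound) ×1, val (bound) ×1, env (bound) ×1, key1 (bound) ×0, acc1 (bound) ×1, ctr1 (bound) ×0
use order (left to right): ctr, req, acc1, key, env, val
typing: well-typed — term : ((Int → Bool → Bool) → Int) → Int
ordered ✗ (unused: acc, key1, ctr1 — weakening required)
linear ✗ (unused: acc, key1, ctr1 — weakening required)
affine ✓ (key, acc, ctr, req, val, env, key1, acc1, ctr1: no repeats, contraction unneeded)
relevant ✗ (unused: acc, key1, ctr1 — weakening required)
unrestricted ✓ (typability at ((Int → Bool → Bool) → Int) → Int is all that's needed)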